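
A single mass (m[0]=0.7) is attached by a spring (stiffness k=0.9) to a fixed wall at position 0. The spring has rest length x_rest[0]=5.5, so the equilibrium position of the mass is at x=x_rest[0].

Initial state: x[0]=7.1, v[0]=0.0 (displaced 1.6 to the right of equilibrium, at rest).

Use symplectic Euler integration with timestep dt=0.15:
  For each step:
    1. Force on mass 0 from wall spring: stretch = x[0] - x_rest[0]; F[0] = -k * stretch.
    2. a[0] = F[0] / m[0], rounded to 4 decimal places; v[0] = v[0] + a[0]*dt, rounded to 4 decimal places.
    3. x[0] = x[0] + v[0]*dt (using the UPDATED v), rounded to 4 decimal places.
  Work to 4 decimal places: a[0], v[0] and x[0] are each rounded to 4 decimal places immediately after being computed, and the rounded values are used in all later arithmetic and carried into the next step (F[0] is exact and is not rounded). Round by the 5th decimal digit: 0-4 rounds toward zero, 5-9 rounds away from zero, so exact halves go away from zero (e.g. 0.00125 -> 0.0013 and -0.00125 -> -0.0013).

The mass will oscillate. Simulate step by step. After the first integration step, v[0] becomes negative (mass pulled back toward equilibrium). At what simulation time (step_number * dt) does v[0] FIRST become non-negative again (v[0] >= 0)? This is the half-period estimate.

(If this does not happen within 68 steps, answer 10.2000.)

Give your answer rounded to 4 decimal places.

Step 0: x=[7.1000] v=[0.0000]
Step 1: x=[7.0537] v=[-0.3086]
Step 2: x=[6.9625] v=[-0.6082]
Step 3: x=[6.8290] v=[-0.8903]
Step 4: x=[6.6570] v=[-1.1466]
Step 5: x=[6.4515] v=[-1.3697]
Step 6: x=[6.2185] v=[-1.5532]
Step 7: x=[5.9647] v=[-1.6918]
Step 8: x=[5.6975] v=[-1.7814]
Step 9: x=[5.4246] v=[-1.8195]
Step 10: x=[5.1539] v=[-1.8050]
Step 11: x=[4.8932] v=[-1.7383]
Step 12: x=[4.6500] v=[-1.6213]
Step 13: x=[4.4314] v=[-1.4574]
Step 14: x=[4.2437] v=[-1.2513]
Step 15: x=[4.0924] v=[-1.0090]
Step 16: x=[3.9818] v=[-0.7375]
Step 17: x=[3.9151] v=[-0.4447]
Step 18: x=[3.8943] v=[-0.1390]
Step 19: x=[3.9199] v=[0.1707]
First v>=0 after going negative at step 19, time=2.8500

Answer: 2.8500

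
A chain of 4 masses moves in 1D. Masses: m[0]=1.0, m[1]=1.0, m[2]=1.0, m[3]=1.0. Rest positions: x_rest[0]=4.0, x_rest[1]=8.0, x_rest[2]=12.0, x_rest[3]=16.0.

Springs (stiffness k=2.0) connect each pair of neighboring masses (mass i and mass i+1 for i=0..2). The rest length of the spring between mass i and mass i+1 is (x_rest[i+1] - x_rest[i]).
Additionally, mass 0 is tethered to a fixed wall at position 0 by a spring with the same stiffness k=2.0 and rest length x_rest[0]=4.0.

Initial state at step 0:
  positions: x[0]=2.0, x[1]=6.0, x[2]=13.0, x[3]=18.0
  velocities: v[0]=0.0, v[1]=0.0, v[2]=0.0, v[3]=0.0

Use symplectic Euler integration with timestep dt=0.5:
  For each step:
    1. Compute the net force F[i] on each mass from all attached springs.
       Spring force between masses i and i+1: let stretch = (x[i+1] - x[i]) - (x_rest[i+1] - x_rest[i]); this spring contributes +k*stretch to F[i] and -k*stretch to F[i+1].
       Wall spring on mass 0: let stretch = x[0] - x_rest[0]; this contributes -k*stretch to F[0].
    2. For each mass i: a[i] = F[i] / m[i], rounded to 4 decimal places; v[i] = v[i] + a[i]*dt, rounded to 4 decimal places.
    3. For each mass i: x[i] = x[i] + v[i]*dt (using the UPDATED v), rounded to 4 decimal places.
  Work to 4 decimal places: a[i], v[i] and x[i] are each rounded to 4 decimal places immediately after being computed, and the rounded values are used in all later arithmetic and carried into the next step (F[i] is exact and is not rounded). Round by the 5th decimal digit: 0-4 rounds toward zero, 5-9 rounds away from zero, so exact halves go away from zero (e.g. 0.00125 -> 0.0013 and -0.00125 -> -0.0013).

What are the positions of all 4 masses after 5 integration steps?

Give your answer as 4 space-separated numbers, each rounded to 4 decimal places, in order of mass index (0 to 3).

Step 0: x=[2.0000 6.0000 13.0000 18.0000] v=[0.0000 0.0000 0.0000 0.0000]
Step 1: x=[3.0000 7.5000 12.0000 17.5000] v=[2.0000 3.0000 -2.0000 -1.0000]
Step 2: x=[4.7500 9.0000 11.5000 16.2500] v=[3.5000 3.0000 -1.0000 -2.5000]
Step 3: x=[6.2500 9.6250 12.1250 14.6250] v=[3.0000 1.2500 1.2500 -3.2500]
Step 4: x=[6.3125 9.8125 12.7500 13.7500] v=[0.1250 0.3750 1.2500 -1.7500]
Step 5: x=[4.9688 9.7188 12.4063 14.3750] v=[-2.6875 -0.1875 -0.6875 1.2500]

Answer: 4.9688 9.7188 12.4063 14.3750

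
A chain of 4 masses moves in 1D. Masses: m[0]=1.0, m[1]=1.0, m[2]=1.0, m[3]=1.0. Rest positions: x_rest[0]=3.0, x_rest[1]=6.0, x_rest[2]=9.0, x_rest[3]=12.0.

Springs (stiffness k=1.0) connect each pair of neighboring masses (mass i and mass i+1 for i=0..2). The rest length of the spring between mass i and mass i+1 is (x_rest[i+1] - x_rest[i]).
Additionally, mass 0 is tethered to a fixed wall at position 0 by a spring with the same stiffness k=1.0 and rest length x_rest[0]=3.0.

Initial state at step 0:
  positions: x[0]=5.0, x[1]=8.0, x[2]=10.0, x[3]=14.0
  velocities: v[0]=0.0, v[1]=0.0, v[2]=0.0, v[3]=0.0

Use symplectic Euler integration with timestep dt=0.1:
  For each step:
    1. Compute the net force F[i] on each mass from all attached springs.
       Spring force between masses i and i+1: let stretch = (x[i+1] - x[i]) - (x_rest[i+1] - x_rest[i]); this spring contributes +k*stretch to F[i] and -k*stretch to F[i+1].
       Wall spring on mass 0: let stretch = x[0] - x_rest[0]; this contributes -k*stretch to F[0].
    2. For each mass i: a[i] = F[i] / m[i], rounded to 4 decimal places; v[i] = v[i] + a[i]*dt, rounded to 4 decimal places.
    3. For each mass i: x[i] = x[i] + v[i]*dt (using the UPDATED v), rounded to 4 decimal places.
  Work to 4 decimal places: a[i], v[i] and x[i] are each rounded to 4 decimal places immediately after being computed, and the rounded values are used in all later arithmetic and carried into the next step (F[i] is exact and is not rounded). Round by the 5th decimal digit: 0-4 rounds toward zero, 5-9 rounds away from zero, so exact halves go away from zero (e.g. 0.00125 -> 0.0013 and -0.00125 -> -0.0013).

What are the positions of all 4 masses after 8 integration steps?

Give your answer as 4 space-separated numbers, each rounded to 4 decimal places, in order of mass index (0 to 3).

Answer: 4.3412 7.6789 10.6016 13.6989

Derivation:
Step 0: x=[5.0000 8.0000 10.0000 14.0000] v=[0.0000 0.0000 0.0000 0.0000]
Step 1: x=[4.9800 7.9900 10.0200 13.9900] v=[-0.2000 -0.1000 0.2000 -0.1000]
Step 2: x=[4.9403 7.9702 10.0594 13.9703] v=[-0.3970 -0.1980 0.3940 -0.1970]
Step 3: x=[4.8815 7.9410 10.1170 13.9415] v=[-0.5880 -0.2921 0.5762 -0.2881]
Step 4: x=[4.8045 7.9030 10.1911 13.9044] v=[-0.7702 -0.3805 0.7411 -0.3706]
Step 5: x=[4.7104 7.8569 10.2795 13.8602] v=[-0.9408 -0.4615 0.8836 -0.4419]
Step 6: x=[4.6007 7.8035 10.3794 13.8102] v=[-1.0972 -0.5339 0.9994 -0.5000]
Step 7: x=[4.4770 7.7438 10.4879 13.7559] v=[-1.2370 -0.5966 1.0849 -0.5431]
Step 8: x=[4.3412 7.6789 10.6016 13.6989] v=[-1.3580 -0.6489 1.1373 -0.5699]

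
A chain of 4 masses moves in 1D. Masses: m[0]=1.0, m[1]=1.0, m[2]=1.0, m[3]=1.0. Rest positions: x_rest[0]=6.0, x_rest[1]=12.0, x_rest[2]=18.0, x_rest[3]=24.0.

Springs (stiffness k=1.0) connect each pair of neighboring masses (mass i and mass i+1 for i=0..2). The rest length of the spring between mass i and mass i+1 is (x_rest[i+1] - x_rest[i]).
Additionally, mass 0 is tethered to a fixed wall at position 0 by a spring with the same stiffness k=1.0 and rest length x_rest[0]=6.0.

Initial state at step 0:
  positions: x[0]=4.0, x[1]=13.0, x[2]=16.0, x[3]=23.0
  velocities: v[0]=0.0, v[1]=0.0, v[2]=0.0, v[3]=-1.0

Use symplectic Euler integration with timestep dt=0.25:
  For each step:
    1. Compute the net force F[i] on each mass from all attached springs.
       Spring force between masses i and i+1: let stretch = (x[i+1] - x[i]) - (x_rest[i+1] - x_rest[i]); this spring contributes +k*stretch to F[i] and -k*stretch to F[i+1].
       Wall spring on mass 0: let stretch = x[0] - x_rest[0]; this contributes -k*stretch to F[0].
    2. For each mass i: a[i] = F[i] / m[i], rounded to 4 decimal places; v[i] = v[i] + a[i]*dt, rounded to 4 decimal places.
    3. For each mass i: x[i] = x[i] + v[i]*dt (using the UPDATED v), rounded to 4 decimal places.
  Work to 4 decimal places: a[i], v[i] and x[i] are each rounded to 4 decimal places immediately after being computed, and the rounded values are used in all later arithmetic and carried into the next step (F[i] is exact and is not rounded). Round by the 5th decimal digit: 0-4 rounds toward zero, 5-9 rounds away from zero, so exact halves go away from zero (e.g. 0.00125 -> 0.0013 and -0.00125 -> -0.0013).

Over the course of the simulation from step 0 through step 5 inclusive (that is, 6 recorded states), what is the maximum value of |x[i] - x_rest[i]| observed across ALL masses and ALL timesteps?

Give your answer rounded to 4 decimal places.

Step 0: x=[4.0000 13.0000 16.0000 23.0000] v=[0.0000 0.0000 0.0000 -1.0000]
Step 1: x=[4.3125 12.6250 16.2500 22.6875] v=[1.2500 -1.5000 1.0000 -1.2500]
Step 2: x=[4.8750 11.9570 16.6758 22.3477] v=[2.2500 -2.6719 1.7031 -1.3594]
Step 3: x=[5.5755 11.1413 17.1612 22.0284] v=[2.8018 -3.2627 1.9414 -1.2774]
Step 4: x=[6.2754 10.3540 17.5745 21.7799] v=[2.7994 -3.1492 1.6532 -0.9942]
Step 5: x=[6.8380 9.7631 17.7994 21.6435] v=[2.2502 -2.3637 0.8994 -0.5456]
Max displacement = 2.3565

Answer: 2.3565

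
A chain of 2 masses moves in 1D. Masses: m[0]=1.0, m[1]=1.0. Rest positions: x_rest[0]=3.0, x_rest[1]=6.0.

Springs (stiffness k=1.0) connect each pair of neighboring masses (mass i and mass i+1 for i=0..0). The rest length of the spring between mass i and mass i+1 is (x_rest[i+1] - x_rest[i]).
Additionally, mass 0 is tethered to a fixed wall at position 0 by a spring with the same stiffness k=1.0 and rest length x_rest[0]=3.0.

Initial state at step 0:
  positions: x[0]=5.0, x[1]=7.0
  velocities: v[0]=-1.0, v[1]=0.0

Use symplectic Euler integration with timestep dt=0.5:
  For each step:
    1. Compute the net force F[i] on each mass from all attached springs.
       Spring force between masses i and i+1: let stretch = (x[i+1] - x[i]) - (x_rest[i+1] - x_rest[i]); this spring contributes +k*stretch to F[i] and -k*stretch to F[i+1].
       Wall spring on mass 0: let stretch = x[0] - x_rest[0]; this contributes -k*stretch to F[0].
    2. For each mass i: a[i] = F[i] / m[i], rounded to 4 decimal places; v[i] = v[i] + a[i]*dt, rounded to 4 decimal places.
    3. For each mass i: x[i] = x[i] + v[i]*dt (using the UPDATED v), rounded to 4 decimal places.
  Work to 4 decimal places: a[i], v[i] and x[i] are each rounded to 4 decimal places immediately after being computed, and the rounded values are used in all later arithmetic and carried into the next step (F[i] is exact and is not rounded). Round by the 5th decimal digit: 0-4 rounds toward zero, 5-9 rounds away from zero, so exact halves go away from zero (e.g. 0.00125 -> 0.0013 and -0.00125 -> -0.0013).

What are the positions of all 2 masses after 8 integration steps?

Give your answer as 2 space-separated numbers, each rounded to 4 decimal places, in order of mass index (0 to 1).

Step 0: x=[5.0000 7.0000] v=[-1.0000 0.0000]
Step 1: x=[3.7500 7.2500] v=[-2.5000 0.5000]
Step 2: x=[2.4375 7.3750] v=[-2.6250 0.2500]
Step 3: x=[1.7500 7.0156] v=[-1.3750 -0.7188]
Step 4: x=[1.9414 6.0898] v=[0.3828 -1.8516]
Step 5: x=[2.6846 4.8769] v=[1.4863 -2.4258]
Step 6: x=[3.3047 3.8659] v=[1.2402 -2.0220]
Step 7: x=[3.2389 3.4646] v=[-0.1316 -0.8026]
Step 8: x=[2.4198 3.7569] v=[-1.6382 0.5846]

Answer: 2.4198 3.7569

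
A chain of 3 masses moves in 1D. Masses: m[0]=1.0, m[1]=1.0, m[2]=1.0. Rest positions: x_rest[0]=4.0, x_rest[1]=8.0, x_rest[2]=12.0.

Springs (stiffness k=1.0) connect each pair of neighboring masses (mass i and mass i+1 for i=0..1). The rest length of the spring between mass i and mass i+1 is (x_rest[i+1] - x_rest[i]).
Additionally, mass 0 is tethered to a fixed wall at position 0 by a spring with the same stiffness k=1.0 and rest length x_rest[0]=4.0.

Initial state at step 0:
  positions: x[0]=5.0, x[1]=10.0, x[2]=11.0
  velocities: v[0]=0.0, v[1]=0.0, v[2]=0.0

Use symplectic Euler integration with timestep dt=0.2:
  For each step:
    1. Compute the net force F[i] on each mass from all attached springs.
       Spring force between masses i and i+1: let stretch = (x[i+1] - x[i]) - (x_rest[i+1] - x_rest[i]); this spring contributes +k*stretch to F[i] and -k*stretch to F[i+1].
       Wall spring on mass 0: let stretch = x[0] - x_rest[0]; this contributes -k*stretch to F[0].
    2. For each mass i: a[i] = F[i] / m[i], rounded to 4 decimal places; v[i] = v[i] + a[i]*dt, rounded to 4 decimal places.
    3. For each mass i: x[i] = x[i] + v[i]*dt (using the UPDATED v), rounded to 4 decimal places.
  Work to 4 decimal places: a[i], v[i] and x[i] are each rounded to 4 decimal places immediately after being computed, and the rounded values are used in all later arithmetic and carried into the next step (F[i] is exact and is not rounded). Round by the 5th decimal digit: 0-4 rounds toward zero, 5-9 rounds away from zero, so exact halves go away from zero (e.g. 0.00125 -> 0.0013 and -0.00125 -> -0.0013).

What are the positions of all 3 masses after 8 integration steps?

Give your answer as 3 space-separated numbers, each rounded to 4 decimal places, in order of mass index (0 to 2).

Step 0: x=[5.0000 10.0000 11.0000] v=[0.0000 0.0000 0.0000]
Step 1: x=[5.0000 9.8400 11.1200] v=[0.0000 -0.8000 0.6000]
Step 2: x=[4.9936 9.5376 11.3488] v=[-0.0320 -1.5120 1.1440]
Step 3: x=[4.9692 9.1259 11.6652] v=[-0.1219 -2.0586 1.5818]
Step 4: x=[4.9123 8.6495 12.0400] v=[-0.2844 -2.3821 1.8739]
Step 5: x=[4.8084 8.1592 12.4392] v=[-0.5194 -2.4514 1.9958]
Step 6: x=[4.6462 7.7061 12.8272] v=[-0.8109 -2.2656 1.9398]
Step 7: x=[4.4206 7.3354 13.1703] v=[-1.1282 -1.8534 1.7156]
Step 8: x=[4.1347 7.0815 13.4400] v=[-1.4294 -1.2694 1.3486]

Answer: 4.1347 7.0815 13.4400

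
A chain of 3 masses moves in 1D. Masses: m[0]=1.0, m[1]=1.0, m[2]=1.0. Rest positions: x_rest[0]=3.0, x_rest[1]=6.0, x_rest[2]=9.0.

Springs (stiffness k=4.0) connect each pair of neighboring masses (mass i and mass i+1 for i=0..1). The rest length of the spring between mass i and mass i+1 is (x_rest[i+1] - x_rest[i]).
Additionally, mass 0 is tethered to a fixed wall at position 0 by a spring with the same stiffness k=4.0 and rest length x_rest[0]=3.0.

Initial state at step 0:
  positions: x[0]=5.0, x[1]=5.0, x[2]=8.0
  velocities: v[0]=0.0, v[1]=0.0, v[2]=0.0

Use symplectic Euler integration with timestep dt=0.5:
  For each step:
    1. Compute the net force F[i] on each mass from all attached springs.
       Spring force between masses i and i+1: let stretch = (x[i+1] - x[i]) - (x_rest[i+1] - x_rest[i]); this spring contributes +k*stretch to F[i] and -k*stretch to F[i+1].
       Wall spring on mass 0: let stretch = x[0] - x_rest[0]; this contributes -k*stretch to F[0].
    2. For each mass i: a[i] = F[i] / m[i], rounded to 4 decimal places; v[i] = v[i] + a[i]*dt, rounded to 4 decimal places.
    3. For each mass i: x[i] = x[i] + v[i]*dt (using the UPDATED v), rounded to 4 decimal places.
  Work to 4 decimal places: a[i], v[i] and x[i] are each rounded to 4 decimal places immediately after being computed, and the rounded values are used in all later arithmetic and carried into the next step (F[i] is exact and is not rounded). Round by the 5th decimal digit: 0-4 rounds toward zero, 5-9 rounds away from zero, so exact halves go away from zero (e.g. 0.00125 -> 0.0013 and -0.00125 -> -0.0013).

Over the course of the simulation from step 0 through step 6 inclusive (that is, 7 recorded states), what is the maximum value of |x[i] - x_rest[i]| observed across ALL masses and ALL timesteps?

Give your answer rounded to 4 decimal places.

Answer: 3.0000

Derivation:
Step 0: x=[5.0000 5.0000 8.0000] v=[0.0000 0.0000 0.0000]
Step 1: x=[0.0000 8.0000 8.0000] v=[-10.0000 6.0000 0.0000]
Step 2: x=[3.0000 3.0000 11.0000] v=[6.0000 -10.0000 6.0000]
Step 3: x=[3.0000 6.0000 9.0000] v=[0.0000 6.0000 -4.0000]
Step 4: x=[3.0000 9.0000 7.0000] v=[0.0000 6.0000 -4.0000]
Step 5: x=[6.0000 4.0000 10.0000] v=[6.0000 -10.0000 6.0000]
Step 6: x=[1.0000 7.0000 10.0000] v=[-10.0000 6.0000 0.0000]
Max displacement = 3.0000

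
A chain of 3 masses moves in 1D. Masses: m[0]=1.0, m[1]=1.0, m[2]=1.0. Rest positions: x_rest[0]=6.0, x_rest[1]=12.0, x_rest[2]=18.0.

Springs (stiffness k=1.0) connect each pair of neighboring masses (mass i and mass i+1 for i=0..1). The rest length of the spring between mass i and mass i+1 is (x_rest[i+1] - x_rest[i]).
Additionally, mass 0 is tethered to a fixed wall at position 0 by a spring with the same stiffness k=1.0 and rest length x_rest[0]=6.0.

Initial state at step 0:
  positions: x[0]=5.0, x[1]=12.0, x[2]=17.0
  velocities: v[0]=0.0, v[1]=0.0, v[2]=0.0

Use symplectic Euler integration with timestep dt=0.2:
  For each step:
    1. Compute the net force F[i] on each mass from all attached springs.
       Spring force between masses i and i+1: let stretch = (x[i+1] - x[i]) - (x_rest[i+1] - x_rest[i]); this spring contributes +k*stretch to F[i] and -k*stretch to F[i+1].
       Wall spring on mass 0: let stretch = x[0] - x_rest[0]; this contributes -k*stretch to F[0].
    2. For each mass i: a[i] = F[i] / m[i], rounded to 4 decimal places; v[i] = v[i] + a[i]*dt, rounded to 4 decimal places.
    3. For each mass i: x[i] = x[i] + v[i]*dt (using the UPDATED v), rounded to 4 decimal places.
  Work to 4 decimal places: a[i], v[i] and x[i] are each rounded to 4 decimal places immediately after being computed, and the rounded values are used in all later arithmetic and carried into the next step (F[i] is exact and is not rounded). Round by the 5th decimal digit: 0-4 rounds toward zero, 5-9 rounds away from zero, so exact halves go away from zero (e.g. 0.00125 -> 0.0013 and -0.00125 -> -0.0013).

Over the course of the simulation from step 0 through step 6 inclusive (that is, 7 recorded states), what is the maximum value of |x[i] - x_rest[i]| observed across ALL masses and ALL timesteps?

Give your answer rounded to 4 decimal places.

Answer: 1.0113

Derivation:
Step 0: x=[5.0000 12.0000 17.0000] v=[0.0000 0.0000 0.0000]
Step 1: x=[5.0800 11.9200 17.0400] v=[0.4000 -0.4000 0.2000]
Step 2: x=[5.2304 11.7712 17.1152] v=[0.7520 -0.7440 0.3760]
Step 3: x=[5.4332 11.5745 17.2166] v=[1.0141 -0.9834 0.5072]
Step 4: x=[5.6643 11.3579 17.3324] v=[1.1557 -1.0832 0.5788]
Step 5: x=[5.8966 11.1525 17.4492] v=[1.1616 -1.0270 0.5839]
Step 6: x=[6.1033 10.9887 17.5541] v=[1.0335 -0.8188 0.5246]
Max displacement = 1.0113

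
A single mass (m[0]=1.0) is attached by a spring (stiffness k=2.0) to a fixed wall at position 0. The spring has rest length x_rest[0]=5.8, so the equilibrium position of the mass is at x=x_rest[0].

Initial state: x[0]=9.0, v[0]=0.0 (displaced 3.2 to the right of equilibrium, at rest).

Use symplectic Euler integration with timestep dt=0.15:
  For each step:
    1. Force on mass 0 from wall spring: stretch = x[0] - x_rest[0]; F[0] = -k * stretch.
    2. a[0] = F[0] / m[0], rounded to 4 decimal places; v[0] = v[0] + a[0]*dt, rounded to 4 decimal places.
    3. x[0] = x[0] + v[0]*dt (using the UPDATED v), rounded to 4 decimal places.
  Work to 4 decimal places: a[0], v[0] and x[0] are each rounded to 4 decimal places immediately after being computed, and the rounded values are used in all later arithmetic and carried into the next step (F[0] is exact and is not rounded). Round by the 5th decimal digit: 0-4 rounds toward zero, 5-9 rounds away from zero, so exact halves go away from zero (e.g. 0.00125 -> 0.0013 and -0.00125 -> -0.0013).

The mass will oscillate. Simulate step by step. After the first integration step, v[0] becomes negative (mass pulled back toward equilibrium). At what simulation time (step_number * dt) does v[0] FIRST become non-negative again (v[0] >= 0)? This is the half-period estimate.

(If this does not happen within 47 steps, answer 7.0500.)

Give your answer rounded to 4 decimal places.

Step 0: x=[9.0000] v=[0.0000]
Step 1: x=[8.8560] v=[-0.9600]
Step 2: x=[8.5745] v=[-1.8768]
Step 3: x=[8.1681] v=[-2.7092]
Step 4: x=[7.6552] v=[-3.4196]
Step 5: x=[7.0588] v=[-3.9762]
Step 6: x=[6.4057] v=[-4.3538]
Step 7: x=[5.7254] v=[-4.5355]
Step 8: x=[5.0484] v=[-4.5131]
Step 9: x=[4.4053] v=[-4.2876]
Step 10: x=[3.8249] v=[-3.8692]
Step 11: x=[3.3334] v=[-3.2767]
Step 12: x=[2.9529] v=[-2.5367]
Step 13: x=[2.7005] v=[-1.6826]
Step 14: x=[2.5876] v=[-0.7528]
Step 15: x=[2.6192] v=[0.2109]
First v>=0 after going negative at step 15, time=2.2500

Answer: 2.2500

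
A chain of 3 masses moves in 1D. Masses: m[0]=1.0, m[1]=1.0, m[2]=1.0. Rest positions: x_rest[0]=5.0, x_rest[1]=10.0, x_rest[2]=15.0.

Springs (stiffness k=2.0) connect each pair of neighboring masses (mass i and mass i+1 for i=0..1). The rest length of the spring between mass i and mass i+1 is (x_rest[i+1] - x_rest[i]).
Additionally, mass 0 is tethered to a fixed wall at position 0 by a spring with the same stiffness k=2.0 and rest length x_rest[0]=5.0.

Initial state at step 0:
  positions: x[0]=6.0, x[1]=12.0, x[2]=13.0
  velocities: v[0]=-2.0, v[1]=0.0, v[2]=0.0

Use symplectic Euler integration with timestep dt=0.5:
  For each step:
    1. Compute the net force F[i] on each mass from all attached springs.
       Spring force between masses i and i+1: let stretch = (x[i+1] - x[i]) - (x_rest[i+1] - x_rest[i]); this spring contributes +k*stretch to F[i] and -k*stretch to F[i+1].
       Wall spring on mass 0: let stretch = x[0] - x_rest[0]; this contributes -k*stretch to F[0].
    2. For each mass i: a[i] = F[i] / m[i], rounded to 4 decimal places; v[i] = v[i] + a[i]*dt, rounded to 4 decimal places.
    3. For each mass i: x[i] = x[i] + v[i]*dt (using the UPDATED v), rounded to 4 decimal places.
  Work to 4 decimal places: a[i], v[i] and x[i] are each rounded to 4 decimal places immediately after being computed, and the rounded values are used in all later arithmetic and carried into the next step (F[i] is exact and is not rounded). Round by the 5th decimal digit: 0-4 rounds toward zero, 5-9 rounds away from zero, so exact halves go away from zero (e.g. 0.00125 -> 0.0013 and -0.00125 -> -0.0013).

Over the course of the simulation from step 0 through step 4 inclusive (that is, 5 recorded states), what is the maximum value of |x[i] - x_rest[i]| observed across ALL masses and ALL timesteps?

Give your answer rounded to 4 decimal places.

Answer: 2.5000

Derivation:
Step 0: x=[6.0000 12.0000 13.0000] v=[-2.0000 0.0000 0.0000]
Step 1: x=[5.0000 9.5000 15.0000] v=[-2.0000 -5.0000 4.0000]
Step 2: x=[3.7500 7.5000 16.7500] v=[-2.5000 -4.0000 3.5000]
Step 3: x=[2.5000 8.2500 16.3750] v=[-2.5000 1.5000 -0.7500]
Step 4: x=[2.8750 10.1875 14.4375] v=[0.7500 3.8750 -3.8750]
Max displacement = 2.5000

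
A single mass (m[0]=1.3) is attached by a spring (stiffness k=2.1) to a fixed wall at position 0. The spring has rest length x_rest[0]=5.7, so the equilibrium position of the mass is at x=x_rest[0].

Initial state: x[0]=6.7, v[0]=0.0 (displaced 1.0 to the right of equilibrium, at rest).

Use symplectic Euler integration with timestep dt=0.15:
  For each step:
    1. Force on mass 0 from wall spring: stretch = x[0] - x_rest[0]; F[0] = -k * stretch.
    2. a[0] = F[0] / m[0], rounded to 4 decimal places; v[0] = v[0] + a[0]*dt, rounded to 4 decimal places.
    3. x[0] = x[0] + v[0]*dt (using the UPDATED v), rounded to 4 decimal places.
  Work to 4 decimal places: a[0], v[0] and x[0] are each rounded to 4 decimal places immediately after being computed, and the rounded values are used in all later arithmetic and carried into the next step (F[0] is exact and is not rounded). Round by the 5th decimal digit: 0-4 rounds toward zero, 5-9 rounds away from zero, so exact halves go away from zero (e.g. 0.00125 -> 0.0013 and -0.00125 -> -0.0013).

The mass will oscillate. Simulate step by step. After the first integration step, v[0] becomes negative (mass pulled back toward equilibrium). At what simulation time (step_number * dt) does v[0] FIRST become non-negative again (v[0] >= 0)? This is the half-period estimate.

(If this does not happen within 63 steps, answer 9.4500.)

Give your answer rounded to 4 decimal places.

Step 0: x=[6.7000] v=[0.0000]
Step 1: x=[6.6637] v=[-0.2423]
Step 2: x=[6.5923] v=[-0.4758]
Step 3: x=[6.4885] v=[-0.6920]
Step 4: x=[6.3560] v=[-0.8831]
Step 5: x=[6.1997] v=[-1.0421]
Step 6: x=[6.0252] v=[-1.1632]
Step 7: x=[5.8389] v=[-1.2420]
Step 8: x=[5.6475] v=[-1.2757]
Step 9: x=[5.4581] v=[-1.2630]
Step 10: x=[5.2774] v=[-1.2044]
Step 11: x=[5.1121] v=[-1.1020]
Step 12: x=[4.9682] v=[-0.9595]
Step 13: x=[4.8509] v=[-0.7822]
Step 14: x=[4.7644] v=[-0.5765]
Step 15: x=[4.7119] v=[-0.3498]
Step 16: x=[4.6953] v=[-0.1104]
Step 17: x=[4.7153] v=[0.1331]
First v>=0 after going negative at step 17, time=2.5500

Answer: 2.5500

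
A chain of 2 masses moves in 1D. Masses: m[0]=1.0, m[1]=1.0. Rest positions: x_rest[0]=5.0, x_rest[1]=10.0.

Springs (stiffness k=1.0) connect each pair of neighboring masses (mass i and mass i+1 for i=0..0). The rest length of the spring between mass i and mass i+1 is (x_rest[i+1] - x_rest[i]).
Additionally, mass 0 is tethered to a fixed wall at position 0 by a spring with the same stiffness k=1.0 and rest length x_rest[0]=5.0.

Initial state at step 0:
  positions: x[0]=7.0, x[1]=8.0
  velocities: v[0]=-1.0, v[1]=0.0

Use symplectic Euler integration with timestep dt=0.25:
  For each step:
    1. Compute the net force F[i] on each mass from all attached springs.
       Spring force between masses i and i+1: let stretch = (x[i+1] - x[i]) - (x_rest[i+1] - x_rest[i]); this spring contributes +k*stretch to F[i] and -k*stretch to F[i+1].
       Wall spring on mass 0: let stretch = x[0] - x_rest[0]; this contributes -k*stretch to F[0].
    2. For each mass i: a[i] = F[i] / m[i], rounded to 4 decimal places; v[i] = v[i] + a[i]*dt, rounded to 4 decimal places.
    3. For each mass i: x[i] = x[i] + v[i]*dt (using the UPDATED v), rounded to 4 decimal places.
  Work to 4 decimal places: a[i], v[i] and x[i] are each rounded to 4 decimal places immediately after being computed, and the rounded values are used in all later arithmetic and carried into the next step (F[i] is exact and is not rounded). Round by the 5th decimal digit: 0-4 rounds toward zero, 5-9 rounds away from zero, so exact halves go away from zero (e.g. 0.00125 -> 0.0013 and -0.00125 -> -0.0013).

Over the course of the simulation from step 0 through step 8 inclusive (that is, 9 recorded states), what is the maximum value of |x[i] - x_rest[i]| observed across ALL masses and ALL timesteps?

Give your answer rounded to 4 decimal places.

Step 0: x=[7.0000 8.0000] v=[-1.0000 0.0000]
Step 1: x=[6.3750 8.2500] v=[-2.5000 1.0000]
Step 2: x=[5.4688 8.6953] v=[-3.6250 1.7813]
Step 3: x=[4.4224 9.2515] v=[-4.1856 2.2247]
Step 4: x=[3.4014 9.8184] v=[-4.0839 2.2674]
Step 5: x=[2.5689 10.2967] v=[-3.3300 1.9132]
Step 6: x=[2.0588 10.6045] v=[-2.0403 1.2313]
Step 7: x=[1.9542 10.6907] v=[-0.4186 0.3449]
Step 8: x=[2.2735 10.5434] v=[1.2770 -0.5892]
Max displacement = 3.0458

Answer: 3.0458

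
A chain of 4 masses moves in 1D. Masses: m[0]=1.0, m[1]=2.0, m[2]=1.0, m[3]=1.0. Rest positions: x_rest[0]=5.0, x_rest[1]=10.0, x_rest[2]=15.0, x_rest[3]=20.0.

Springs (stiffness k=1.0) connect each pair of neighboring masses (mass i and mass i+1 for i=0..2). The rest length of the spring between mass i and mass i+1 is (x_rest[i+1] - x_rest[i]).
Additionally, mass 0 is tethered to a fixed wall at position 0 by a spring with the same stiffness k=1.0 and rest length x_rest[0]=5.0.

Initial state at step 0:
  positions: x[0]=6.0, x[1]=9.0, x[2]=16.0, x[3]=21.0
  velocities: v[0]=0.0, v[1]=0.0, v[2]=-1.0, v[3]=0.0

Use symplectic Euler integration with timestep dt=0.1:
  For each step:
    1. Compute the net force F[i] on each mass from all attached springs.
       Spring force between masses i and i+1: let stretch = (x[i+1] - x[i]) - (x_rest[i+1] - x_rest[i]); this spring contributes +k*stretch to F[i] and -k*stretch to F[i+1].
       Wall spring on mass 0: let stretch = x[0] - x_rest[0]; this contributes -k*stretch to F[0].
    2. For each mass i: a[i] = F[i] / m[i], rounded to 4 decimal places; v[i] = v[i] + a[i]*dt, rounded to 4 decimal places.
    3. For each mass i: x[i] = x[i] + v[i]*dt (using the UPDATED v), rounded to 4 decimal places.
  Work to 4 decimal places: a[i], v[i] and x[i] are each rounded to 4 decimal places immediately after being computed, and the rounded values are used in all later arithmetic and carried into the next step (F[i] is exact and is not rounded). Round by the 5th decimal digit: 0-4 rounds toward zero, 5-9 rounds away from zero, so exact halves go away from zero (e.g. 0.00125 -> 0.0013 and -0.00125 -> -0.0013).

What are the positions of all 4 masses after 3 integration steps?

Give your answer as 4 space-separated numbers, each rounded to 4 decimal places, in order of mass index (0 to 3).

Step 0: x=[6.0000 9.0000 16.0000 21.0000] v=[0.0000 0.0000 -1.0000 0.0000]
Step 1: x=[5.9700 9.0200 15.8800 21.0000] v=[-0.3000 0.2000 -1.2000 0.0000]
Step 2: x=[5.9108 9.0591 15.7426 20.9988] v=[-0.5920 0.3905 -1.3740 -0.0120]
Step 3: x=[5.8240 9.1158 15.5909 20.9950] v=[-0.8683 0.5673 -1.5167 -0.0376]

Answer: 5.8240 9.1158 15.5909 20.9950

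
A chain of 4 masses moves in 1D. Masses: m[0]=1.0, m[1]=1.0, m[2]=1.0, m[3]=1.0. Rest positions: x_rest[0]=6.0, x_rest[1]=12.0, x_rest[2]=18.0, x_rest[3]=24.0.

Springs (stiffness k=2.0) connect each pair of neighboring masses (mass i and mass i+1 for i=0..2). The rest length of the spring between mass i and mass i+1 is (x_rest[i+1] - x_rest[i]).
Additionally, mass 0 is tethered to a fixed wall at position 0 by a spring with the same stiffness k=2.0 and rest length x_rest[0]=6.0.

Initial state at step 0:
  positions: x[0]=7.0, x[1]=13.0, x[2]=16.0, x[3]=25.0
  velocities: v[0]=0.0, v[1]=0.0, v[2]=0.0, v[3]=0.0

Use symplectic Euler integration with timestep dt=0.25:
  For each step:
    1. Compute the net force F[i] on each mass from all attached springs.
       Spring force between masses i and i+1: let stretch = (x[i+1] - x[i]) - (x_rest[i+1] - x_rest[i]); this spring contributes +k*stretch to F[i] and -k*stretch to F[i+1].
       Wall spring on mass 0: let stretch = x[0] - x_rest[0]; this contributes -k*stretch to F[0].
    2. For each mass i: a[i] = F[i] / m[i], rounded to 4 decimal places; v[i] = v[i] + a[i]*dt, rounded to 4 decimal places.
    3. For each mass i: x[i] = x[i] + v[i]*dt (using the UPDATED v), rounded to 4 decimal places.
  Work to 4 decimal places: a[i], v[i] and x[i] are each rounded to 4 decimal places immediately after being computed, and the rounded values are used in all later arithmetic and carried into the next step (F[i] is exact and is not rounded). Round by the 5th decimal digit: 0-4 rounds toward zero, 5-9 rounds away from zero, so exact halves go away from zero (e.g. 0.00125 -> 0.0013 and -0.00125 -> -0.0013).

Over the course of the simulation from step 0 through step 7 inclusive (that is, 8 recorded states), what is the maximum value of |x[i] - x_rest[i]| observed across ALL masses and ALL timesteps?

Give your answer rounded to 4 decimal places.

Answer: 2.0914

Derivation:
Step 0: x=[7.0000 13.0000 16.0000 25.0000] v=[0.0000 0.0000 0.0000 0.0000]
Step 1: x=[6.8750 12.6250 16.7500 24.6250] v=[-0.5000 -1.5000 3.0000 -1.5000]
Step 2: x=[6.6094 12.0469 17.9688 24.0156] v=[-1.0625 -2.3125 4.8750 -2.4375]
Step 3: x=[6.1973 11.5293 19.2032 23.4004] v=[-1.6485 -2.0703 4.9375 -2.4609]
Step 4: x=[5.6770 11.3045 20.0030 23.0105] v=[-2.0812 -0.8994 3.1992 -1.5595]
Step 5: x=[5.1505 11.4635 20.0914 22.9947] v=[-2.1060 0.6361 0.3537 -0.0633]
Step 6: x=[4.7693 11.9119 19.4643 23.3660] v=[-1.5248 1.7936 -2.5086 1.4851]
Step 7: x=[4.6848 12.4115 18.3808 23.9996] v=[-0.3382 1.9985 -4.3340 2.5343]
Max displacement = 2.0914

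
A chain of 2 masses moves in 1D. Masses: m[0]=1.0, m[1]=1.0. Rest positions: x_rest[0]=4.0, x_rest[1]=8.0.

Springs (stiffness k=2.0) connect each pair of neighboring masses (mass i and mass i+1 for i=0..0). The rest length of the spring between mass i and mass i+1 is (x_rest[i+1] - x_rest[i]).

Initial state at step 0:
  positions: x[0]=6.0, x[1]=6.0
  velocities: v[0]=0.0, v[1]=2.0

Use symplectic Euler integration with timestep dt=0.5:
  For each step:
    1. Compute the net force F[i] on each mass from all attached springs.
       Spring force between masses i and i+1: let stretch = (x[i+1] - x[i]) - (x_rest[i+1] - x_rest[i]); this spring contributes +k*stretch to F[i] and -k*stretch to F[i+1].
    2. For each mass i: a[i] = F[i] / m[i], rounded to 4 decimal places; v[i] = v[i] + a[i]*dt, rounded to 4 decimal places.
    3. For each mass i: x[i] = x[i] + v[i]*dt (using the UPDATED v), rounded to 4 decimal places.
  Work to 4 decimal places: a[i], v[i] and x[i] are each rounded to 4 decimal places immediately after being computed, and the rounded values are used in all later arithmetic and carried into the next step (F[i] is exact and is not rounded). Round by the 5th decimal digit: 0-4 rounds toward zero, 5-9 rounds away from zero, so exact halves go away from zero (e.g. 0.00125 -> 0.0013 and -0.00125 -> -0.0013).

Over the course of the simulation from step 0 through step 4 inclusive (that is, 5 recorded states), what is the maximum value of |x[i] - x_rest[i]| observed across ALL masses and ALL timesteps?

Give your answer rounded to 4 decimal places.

Answer: 3.5000

Derivation:
Step 0: x=[6.0000 6.0000] v=[0.0000 2.0000]
Step 1: x=[4.0000 9.0000] v=[-4.0000 6.0000]
Step 2: x=[2.5000 11.5000] v=[-3.0000 5.0000]
Step 3: x=[3.5000 11.5000] v=[2.0000 0.0000]
Step 4: x=[6.5000 9.5000] v=[6.0000 -4.0000]
Max displacement = 3.5000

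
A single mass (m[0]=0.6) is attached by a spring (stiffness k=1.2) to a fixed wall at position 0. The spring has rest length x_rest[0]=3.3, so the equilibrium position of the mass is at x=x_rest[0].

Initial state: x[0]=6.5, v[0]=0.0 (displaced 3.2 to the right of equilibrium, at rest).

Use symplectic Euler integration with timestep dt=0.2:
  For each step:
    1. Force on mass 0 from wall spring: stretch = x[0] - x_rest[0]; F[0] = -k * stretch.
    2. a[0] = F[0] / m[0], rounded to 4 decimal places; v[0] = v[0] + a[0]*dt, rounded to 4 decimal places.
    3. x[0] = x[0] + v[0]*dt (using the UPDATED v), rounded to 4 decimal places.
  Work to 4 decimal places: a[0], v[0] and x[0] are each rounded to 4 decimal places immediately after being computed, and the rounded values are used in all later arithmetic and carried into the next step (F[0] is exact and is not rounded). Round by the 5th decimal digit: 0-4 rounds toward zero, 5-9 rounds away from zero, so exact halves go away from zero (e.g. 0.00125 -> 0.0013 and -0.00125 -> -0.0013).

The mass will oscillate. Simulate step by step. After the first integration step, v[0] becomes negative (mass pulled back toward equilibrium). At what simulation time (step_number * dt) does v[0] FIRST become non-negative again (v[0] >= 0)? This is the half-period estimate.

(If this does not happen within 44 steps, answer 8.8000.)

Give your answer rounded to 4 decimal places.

Step 0: x=[6.5000] v=[0.0000]
Step 1: x=[6.2440] v=[-1.2800]
Step 2: x=[5.7525] v=[-2.4576]
Step 3: x=[5.0648] v=[-3.4386]
Step 4: x=[4.2359] v=[-4.1445]
Step 5: x=[3.3321] v=[-4.5189]
Step 6: x=[2.4258] v=[-4.5317]
Step 7: x=[1.5894] v=[-4.1820]
Step 8: x=[0.8898] v=[-3.4978]
Step 9: x=[0.3831] v=[-2.5337]
Step 10: x=[0.1097] v=[-1.3669]
Step 11: x=[0.0915] v=[-0.0908]
Step 12: x=[0.3300] v=[1.1926]
First v>=0 after going negative at step 12, time=2.4000

Answer: 2.4000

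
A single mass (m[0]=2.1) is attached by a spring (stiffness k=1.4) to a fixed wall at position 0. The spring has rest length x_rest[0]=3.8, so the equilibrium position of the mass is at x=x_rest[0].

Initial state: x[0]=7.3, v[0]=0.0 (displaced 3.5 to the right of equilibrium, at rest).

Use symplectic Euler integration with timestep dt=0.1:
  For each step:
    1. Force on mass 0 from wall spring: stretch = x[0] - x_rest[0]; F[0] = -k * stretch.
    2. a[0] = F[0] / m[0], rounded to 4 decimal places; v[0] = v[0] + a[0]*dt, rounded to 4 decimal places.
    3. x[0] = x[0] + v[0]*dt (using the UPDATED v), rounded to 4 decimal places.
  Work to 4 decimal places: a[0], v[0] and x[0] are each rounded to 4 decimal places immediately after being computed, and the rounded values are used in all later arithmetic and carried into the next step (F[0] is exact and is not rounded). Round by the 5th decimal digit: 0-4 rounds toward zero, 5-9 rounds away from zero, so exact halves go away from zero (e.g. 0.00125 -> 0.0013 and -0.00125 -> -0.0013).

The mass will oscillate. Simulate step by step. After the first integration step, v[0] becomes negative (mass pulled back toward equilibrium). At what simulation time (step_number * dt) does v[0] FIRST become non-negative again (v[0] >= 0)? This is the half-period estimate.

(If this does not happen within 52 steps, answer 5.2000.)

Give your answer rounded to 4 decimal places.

Step 0: x=[7.3000] v=[0.0000]
Step 1: x=[7.2767] v=[-0.2333]
Step 2: x=[7.2302] v=[-0.4651]
Step 3: x=[7.1608] v=[-0.6938]
Step 4: x=[7.0690] v=[-0.9179]
Step 5: x=[6.9554] v=[-1.1358]
Step 6: x=[6.8208] v=[-1.3462]
Step 7: x=[6.6660] v=[-1.5476]
Step 8: x=[6.4921] v=[-1.7387]
Step 9: x=[6.3003] v=[-1.9182]
Step 10: x=[6.0918] v=[-2.0849]
Step 11: x=[5.8680] v=[-2.2377]
Step 12: x=[5.6304] v=[-2.3756]
Step 13: x=[5.3806] v=[-2.4976]
Step 14: x=[5.1203] v=[-2.6030]
Step 15: x=[4.8512] v=[-2.6910]
Step 16: x=[4.5751] v=[-2.7611]
Step 17: x=[4.2938] v=[-2.8128]
Step 18: x=[4.0092] v=[-2.8457]
Step 19: x=[3.7232] v=[-2.8597]
Step 20: x=[3.4377] v=[-2.8546]
Step 21: x=[3.1547] v=[-2.8305]
Step 22: x=[2.8760] v=[-2.7875]
Step 23: x=[2.6034] v=[-2.7259]
Step 24: x=[2.3388] v=[-2.6461]
Step 25: x=[2.0839] v=[-2.5487]
Step 26: x=[1.8405] v=[-2.4343]
Step 27: x=[1.6101] v=[-2.3037]
Step 28: x=[1.3943] v=[-2.1577]
Step 29: x=[1.1946] v=[-1.9973]
Step 30: x=[1.0122] v=[-1.8236]
Step 31: x=[0.8484] v=[-1.6378]
Step 32: x=[0.7043] v=[-1.4410]
Step 33: x=[0.5808] v=[-1.2346]
Step 34: x=[0.4788] v=[-1.0200]
Step 35: x=[0.3989] v=[-0.7986]
Step 36: x=[0.3417] v=[-0.5719]
Step 37: x=[0.3076] v=[-0.3414]
Step 38: x=[0.2967] v=[-0.1086]
Step 39: x=[0.3092] v=[0.1250]
First v>=0 after going negative at step 39, time=3.9000

Answer: 3.9000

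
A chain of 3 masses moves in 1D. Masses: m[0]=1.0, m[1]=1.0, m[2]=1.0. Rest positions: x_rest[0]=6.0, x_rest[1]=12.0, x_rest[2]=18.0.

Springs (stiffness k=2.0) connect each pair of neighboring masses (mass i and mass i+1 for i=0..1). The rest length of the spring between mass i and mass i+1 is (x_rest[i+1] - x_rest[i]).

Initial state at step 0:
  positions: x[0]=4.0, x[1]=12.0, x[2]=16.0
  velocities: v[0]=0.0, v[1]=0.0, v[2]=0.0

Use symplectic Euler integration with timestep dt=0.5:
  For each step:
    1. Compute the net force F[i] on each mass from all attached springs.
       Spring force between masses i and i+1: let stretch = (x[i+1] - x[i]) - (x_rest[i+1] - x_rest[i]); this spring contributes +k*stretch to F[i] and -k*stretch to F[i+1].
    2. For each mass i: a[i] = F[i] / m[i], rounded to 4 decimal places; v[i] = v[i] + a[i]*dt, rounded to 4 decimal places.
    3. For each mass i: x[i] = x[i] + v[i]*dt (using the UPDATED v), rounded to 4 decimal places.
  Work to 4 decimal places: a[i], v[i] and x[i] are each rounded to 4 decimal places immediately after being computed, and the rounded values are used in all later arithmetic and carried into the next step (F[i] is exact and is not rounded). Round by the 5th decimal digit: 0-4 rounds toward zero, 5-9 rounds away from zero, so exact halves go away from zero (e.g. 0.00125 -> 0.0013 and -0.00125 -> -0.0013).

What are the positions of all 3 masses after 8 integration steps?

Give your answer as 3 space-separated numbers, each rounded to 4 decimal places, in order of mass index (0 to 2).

Step 0: x=[4.0000 12.0000 16.0000] v=[0.0000 0.0000 0.0000]
Step 1: x=[5.0000 10.0000 17.0000] v=[2.0000 -4.0000 2.0000]
Step 2: x=[5.5000 9.0000 17.5000] v=[1.0000 -2.0000 1.0000]
Step 3: x=[4.7500 10.5000 16.7500] v=[-1.5000 3.0000 -1.5000]
Step 4: x=[3.8750 12.2500 15.8750] v=[-1.7500 3.5000 -1.7500]
Step 5: x=[4.1875 11.6250 16.1875] v=[0.6250 -1.2500 0.6250]
Step 6: x=[5.2188 9.5625 17.2188] v=[2.0625 -4.1250 2.0625]
Step 7: x=[5.4219 9.1563 17.4219] v=[0.4062 -0.8124 0.4062]
Step 8: x=[4.4922 11.0157 16.4922] v=[-1.8594 3.7188 -1.8594]

Answer: 4.4922 11.0157 16.4922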